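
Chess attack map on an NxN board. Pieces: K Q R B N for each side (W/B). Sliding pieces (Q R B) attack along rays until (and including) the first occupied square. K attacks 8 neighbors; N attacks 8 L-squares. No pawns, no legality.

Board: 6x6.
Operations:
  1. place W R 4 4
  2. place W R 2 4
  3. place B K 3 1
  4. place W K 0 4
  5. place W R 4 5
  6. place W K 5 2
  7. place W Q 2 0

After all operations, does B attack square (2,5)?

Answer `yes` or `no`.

Answer: no

Derivation:
Op 1: place WR@(4,4)
Op 2: place WR@(2,4)
Op 3: place BK@(3,1)
Op 4: place WK@(0,4)
Op 5: place WR@(4,5)
Op 6: place WK@(5,2)
Op 7: place WQ@(2,0)
Per-piece attacks for B:
  BK@(3,1): attacks (3,2) (3,0) (4,1) (2,1) (4,2) (4,0) (2,2) (2,0)
B attacks (2,5): no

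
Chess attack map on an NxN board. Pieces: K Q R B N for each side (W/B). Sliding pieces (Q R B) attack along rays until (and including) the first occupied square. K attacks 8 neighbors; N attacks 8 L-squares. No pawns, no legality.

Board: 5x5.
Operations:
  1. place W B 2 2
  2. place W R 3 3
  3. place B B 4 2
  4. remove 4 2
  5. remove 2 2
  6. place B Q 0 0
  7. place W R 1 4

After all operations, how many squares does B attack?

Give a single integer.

Op 1: place WB@(2,2)
Op 2: place WR@(3,3)
Op 3: place BB@(4,2)
Op 4: remove (4,2)
Op 5: remove (2,2)
Op 6: place BQ@(0,0)
Op 7: place WR@(1,4)
Per-piece attacks for B:
  BQ@(0,0): attacks (0,1) (0,2) (0,3) (0,4) (1,0) (2,0) (3,0) (4,0) (1,1) (2,2) (3,3) [ray(1,1) blocked at (3,3)]
Union (11 distinct): (0,1) (0,2) (0,3) (0,4) (1,0) (1,1) (2,0) (2,2) (3,0) (3,3) (4,0)

Answer: 11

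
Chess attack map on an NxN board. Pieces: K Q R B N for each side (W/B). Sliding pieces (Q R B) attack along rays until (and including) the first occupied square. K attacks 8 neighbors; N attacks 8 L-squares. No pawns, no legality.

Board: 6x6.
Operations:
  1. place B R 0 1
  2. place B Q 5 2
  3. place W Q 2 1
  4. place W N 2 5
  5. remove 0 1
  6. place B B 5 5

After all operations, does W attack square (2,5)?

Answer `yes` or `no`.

Op 1: place BR@(0,1)
Op 2: place BQ@(5,2)
Op 3: place WQ@(2,1)
Op 4: place WN@(2,5)
Op 5: remove (0,1)
Op 6: place BB@(5,5)
Per-piece attacks for W:
  WQ@(2,1): attacks (2,2) (2,3) (2,4) (2,5) (2,0) (3,1) (4,1) (5,1) (1,1) (0,1) (3,2) (4,3) (5,4) (3,0) (1,2) (0,3) (1,0) [ray(0,1) blocked at (2,5)]
  WN@(2,5): attacks (3,3) (4,4) (1,3) (0,4)
W attacks (2,5): yes

Answer: yes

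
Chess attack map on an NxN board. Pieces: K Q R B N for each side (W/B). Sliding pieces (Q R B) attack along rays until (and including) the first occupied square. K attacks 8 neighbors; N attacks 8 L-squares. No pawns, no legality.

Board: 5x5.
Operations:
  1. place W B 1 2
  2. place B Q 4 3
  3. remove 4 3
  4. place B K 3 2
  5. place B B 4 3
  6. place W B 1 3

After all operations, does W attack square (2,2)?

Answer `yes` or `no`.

Answer: yes

Derivation:
Op 1: place WB@(1,2)
Op 2: place BQ@(4,3)
Op 3: remove (4,3)
Op 4: place BK@(3,2)
Op 5: place BB@(4,3)
Op 6: place WB@(1,3)
Per-piece attacks for W:
  WB@(1,2): attacks (2,3) (3,4) (2,1) (3,0) (0,3) (0,1)
  WB@(1,3): attacks (2,4) (2,2) (3,1) (4,0) (0,4) (0,2)
W attacks (2,2): yes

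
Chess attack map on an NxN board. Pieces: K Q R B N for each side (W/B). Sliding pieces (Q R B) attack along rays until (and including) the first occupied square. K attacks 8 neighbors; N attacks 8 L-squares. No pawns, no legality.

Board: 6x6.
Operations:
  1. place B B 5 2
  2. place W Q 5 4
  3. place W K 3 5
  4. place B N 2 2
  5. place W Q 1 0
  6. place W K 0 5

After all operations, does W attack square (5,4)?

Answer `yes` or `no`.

Answer: yes

Derivation:
Op 1: place BB@(5,2)
Op 2: place WQ@(5,4)
Op 3: place WK@(3,5)
Op 4: place BN@(2,2)
Op 5: place WQ@(1,0)
Op 6: place WK@(0,5)
Per-piece attacks for W:
  WK@(0,5): attacks (0,4) (1,5) (1,4)
  WQ@(1,0): attacks (1,1) (1,2) (1,3) (1,4) (1,5) (2,0) (3,0) (4,0) (5,0) (0,0) (2,1) (3,2) (4,3) (5,4) (0,1) [ray(1,1) blocked at (5,4)]
  WK@(3,5): attacks (3,4) (4,5) (2,5) (4,4) (2,4)
  WQ@(5,4): attacks (5,5) (5,3) (5,2) (4,4) (3,4) (2,4) (1,4) (0,4) (4,5) (4,3) (3,2) (2,1) (1,0) [ray(0,-1) blocked at (5,2); ray(-1,-1) blocked at (1,0)]
W attacks (5,4): yes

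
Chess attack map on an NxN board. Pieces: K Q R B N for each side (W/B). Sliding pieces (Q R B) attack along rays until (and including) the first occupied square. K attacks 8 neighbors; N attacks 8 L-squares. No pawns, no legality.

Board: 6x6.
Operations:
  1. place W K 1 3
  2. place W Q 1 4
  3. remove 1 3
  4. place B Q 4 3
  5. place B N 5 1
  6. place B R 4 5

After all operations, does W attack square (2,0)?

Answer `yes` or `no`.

Answer: no

Derivation:
Op 1: place WK@(1,3)
Op 2: place WQ@(1,4)
Op 3: remove (1,3)
Op 4: place BQ@(4,3)
Op 5: place BN@(5,1)
Op 6: place BR@(4,5)
Per-piece attacks for W:
  WQ@(1,4): attacks (1,5) (1,3) (1,2) (1,1) (1,0) (2,4) (3,4) (4,4) (5,4) (0,4) (2,5) (2,3) (3,2) (4,1) (5,0) (0,5) (0,3)
W attacks (2,0): no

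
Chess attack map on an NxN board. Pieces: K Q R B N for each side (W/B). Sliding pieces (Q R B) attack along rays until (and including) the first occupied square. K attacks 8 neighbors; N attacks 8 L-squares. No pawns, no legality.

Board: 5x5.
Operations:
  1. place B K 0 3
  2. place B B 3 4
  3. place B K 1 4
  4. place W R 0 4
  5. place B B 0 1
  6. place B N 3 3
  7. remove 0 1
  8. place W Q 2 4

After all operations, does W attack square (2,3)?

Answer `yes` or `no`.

Op 1: place BK@(0,3)
Op 2: place BB@(3,4)
Op 3: place BK@(1,4)
Op 4: place WR@(0,4)
Op 5: place BB@(0,1)
Op 6: place BN@(3,3)
Op 7: remove (0,1)
Op 8: place WQ@(2,4)
Per-piece attacks for W:
  WR@(0,4): attacks (0,3) (1,4) [ray(0,-1) blocked at (0,3); ray(1,0) blocked at (1,4)]
  WQ@(2,4): attacks (2,3) (2,2) (2,1) (2,0) (3,4) (1,4) (3,3) (1,3) (0,2) [ray(1,0) blocked at (3,4); ray(-1,0) blocked at (1,4); ray(1,-1) blocked at (3,3)]
W attacks (2,3): yes

Answer: yes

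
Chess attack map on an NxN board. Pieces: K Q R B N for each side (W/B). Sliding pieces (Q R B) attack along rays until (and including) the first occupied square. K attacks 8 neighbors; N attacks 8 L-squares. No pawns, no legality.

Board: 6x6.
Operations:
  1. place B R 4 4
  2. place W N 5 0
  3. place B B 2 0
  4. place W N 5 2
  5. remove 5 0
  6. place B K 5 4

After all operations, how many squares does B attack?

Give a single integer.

Op 1: place BR@(4,4)
Op 2: place WN@(5,0)
Op 3: place BB@(2,0)
Op 4: place WN@(5,2)
Op 5: remove (5,0)
Op 6: place BK@(5,4)
Per-piece attacks for B:
  BB@(2,0): attacks (3,1) (4,2) (5,3) (1,1) (0,2)
  BR@(4,4): attacks (4,5) (4,3) (4,2) (4,1) (4,0) (5,4) (3,4) (2,4) (1,4) (0,4) [ray(1,0) blocked at (5,4)]
  BK@(5,4): attacks (5,5) (5,3) (4,4) (4,5) (4,3)
Union (16 distinct): (0,2) (0,4) (1,1) (1,4) (2,4) (3,1) (3,4) (4,0) (4,1) (4,2) (4,3) (4,4) (4,5) (5,3) (5,4) (5,5)

Answer: 16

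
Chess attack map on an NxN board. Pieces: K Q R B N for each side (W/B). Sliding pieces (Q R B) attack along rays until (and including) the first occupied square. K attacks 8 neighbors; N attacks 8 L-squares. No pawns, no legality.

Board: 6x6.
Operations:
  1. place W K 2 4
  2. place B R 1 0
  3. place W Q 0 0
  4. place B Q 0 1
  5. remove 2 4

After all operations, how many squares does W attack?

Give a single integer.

Answer: 7

Derivation:
Op 1: place WK@(2,4)
Op 2: place BR@(1,0)
Op 3: place WQ@(0,0)
Op 4: place BQ@(0,1)
Op 5: remove (2,4)
Per-piece attacks for W:
  WQ@(0,0): attacks (0,1) (1,0) (1,1) (2,2) (3,3) (4,4) (5,5) [ray(0,1) blocked at (0,1); ray(1,0) blocked at (1,0)]
Union (7 distinct): (0,1) (1,0) (1,1) (2,2) (3,3) (4,4) (5,5)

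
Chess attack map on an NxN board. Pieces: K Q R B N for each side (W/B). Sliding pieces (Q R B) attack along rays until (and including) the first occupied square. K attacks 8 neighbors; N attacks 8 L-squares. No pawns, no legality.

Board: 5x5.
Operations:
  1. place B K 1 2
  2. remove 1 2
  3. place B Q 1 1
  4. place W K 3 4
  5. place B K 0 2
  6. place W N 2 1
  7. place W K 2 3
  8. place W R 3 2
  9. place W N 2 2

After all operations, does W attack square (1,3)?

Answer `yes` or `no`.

Op 1: place BK@(1,2)
Op 2: remove (1,2)
Op 3: place BQ@(1,1)
Op 4: place WK@(3,4)
Op 5: place BK@(0,2)
Op 6: place WN@(2,1)
Op 7: place WK@(2,3)
Op 8: place WR@(3,2)
Op 9: place WN@(2,2)
Per-piece attacks for W:
  WN@(2,1): attacks (3,3) (4,2) (1,3) (0,2) (4,0) (0,0)
  WN@(2,2): attacks (3,4) (4,3) (1,4) (0,3) (3,0) (4,1) (1,0) (0,1)
  WK@(2,3): attacks (2,4) (2,2) (3,3) (1,3) (3,4) (3,2) (1,4) (1,2)
  WR@(3,2): attacks (3,3) (3,4) (3,1) (3,0) (4,2) (2,2) [ray(0,1) blocked at (3,4); ray(-1,0) blocked at (2,2)]
  WK@(3,4): attacks (3,3) (4,4) (2,4) (4,3) (2,3)
W attacks (1,3): yes

Answer: yes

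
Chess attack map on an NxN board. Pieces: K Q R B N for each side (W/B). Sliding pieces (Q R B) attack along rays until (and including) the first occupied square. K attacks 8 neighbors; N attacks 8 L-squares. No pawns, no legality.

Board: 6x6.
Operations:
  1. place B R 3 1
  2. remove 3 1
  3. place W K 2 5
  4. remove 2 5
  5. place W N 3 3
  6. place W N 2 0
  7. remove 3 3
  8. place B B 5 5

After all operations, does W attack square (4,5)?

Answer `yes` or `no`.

Answer: no

Derivation:
Op 1: place BR@(3,1)
Op 2: remove (3,1)
Op 3: place WK@(2,5)
Op 4: remove (2,5)
Op 5: place WN@(3,3)
Op 6: place WN@(2,0)
Op 7: remove (3,3)
Op 8: place BB@(5,5)
Per-piece attacks for W:
  WN@(2,0): attacks (3,2) (4,1) (1,2) (0,1)
W attacks (4,5): no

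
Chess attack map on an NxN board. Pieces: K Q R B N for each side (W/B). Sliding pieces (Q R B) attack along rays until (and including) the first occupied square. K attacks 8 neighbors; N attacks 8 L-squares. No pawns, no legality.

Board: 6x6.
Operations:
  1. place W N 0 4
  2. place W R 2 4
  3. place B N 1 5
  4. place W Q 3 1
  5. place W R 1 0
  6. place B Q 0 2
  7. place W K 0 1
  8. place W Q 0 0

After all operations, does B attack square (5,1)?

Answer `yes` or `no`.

Op 1: place WN@(0,4)
Op 2: place WR@(2,4)
Op 3: place BN@(1,5)
Op 4: place WQ@(3,1)
Op 5: place WR@(1,0)
Op 6: place BQ@(0,2)
Op 7: place WK@(0,1)
Op 8: place WQ@(0,0)
Per-piece attacks for B:
  BQ@(0,2): attacks (0,3) (0,4) (0,1) (1,2) (2,2) (3,2) (4,2) (5,2) (1,3) (2,4) (1,1) (2,0) [ray(0,1) blocked at (0,4); ray(0,-1) blocked at (0,1); ray(1,1) blocked at (2,4)]
  BN@(1,5): attacks (2,3) (3,4) (0,3)
B attacks (5,1): no

Answer: no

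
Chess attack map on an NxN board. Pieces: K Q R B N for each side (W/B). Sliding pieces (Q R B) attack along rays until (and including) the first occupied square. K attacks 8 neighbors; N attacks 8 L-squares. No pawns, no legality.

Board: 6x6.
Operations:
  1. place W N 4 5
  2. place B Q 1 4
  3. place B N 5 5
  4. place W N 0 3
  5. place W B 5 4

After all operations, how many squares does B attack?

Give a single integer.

Answer: 18

Derivation:
Op 1: place WN@(4,5)
Op 2: place BQ@(1,4)
Op 3: place BN@(5,5)
Op 4: place WN@(0,3)
Op 5: place WB@(5,4)
Per-piece attacks for B:
  BQ@(1,4): attacks (1,5) (1,3) (1,2) (1,1) (1,0) (2,4) (3,4) (4,4) (5,4) (0,4) (2,5) (2,3) (3,2) (4,1) (5,0) (0,5) (0,3) [ray(1,0) blocked at (5,4); ray(-1,-1) blocked at (0,3)]
  BN@(5,5): attacks (4,3) (3,4)
Union (18 distinct): (0,3) (0,4) (0,5) (1,0) (1,1) (1,2) (1,3) (1,5) (2,3) (2,4) (2,5) (3,2) (3,4) (4,1) (4,3) (4,4) (5,0) (5,4)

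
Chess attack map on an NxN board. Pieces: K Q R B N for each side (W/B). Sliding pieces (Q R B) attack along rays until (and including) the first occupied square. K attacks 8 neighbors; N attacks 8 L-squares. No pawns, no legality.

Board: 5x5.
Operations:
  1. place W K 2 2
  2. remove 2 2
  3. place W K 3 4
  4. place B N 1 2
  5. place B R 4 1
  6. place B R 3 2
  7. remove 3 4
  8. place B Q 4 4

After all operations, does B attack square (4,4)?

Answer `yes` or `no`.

Op 1: place WK@(2,2)
Op 2: remove (2,2)
Op 3: place WK@(3,4)
Op 4: place BN@(1,2)
Op 5: place BR@(4,1)
Op 6: place BR@(3,2)
Op 7: remove (3,4)
Op 8: place BQ@(4,4)
Per-piece attacks for B:
  BN@(1,2): attacks (2,4) (3,3) (0,4) (2,0) (3,1) (0,0)
  BR@(3,2): attacks (3,3) (3,4) (3,1) (3,0) (4,2) (2,2) (1,2) [ray(-1,0) blocked at (1,2)]
  BR@(4,1): attacks (4,2) (4,3) (4,4) (4,0) (3,1) (2,1) (1,1) (0,1) [ray(0,1) blocked at (4,4)]
  BQ@(4,4): attacks (4,3) (4,2) (4,1) (3,4) (2,4) (1,4) (0,4) (3,3) (2,2) (1,1) (0,0) [ray(0,-1) blocked at (4,1)]
B attacks (4,4): yes

Answer: yes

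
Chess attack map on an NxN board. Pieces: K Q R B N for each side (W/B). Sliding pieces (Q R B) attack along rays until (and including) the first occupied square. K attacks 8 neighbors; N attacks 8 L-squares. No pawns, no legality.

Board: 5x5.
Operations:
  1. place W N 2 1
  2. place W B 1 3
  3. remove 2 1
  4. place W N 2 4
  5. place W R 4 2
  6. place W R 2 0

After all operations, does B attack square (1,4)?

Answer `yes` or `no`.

Answer: no

Derivation:
Op 1: place WN@(2,1)
Op 2: place WB@(1,3)
Op 3: remove (2,1)
Op 4: place WN@(2,4)
Op 5: place WR@(4,2)
Op 6: place WR@(2,0)
Per-piece attacks for B:
B attacks (1,4): no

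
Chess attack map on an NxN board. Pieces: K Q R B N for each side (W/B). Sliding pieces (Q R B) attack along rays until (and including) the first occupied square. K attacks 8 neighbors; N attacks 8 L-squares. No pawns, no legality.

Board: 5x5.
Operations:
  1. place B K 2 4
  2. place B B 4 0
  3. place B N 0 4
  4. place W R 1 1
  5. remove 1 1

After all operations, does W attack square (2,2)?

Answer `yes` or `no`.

Answer: no

Derivation:
Op 1: place BK@(2,4)
Op 2: place BB@(4,0)
Op 3: place BN@(0,4)
Op 4: place WR@(1,1)
Op 5: remove (1,1)
Per-piece attacks for W:
W attacks (2,2): no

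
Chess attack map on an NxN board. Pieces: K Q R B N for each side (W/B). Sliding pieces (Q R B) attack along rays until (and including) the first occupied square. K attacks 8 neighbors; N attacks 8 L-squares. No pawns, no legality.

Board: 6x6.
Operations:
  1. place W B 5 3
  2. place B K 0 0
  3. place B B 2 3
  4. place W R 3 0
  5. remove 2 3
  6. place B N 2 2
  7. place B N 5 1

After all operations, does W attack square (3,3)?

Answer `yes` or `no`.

Op 1: place WB@(5,3)
Op 2: place BK@(0,0)
Op 3: place BB@(2,3)
Op 4: place WR@(3,0)
Op 5: remove (2,3)
Op 6: place BN@(2,2)
Op 7: place BN@(5,1)
Per-piece attacks for W:
  WR@(3,0): attacks (3,1) (3,2) (3,3) (3,4) (3,5) (4,0) (5,0) (2,0) (1,0) (0,0) [ray(-1,0) blocked at (0,0)]
  WB@(5,3): attacks (4,4) (3,5) (4,2) (3,1) (2,0)
W attacks (3,3): yes

Answer: yes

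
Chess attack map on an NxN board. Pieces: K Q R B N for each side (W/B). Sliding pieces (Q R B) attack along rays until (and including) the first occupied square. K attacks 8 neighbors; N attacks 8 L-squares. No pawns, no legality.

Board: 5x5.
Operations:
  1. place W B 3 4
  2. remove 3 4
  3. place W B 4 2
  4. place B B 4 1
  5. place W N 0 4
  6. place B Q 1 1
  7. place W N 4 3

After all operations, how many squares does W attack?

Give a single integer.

Op 1: place WB@(3,4)
Op 2: remove (3,4)
Op 3: place WB@(4,2)
Op 4: place BB@(4,1)
Op 5: place WN@(0,4)
Op 6: place BQ@(1,1)
Op 7: place WN@(4,3)
Per-piece attacks for W:
  WN@(0,4): attacks (1,2) (2,3)
  WB@(4,2): attacks (3,3) (2,4) (3,1) (2,0)
  WN@(4,3): attacks (2,4) (3,1) (2,2)
Union (7 distinct): (1,2) (2,0) (2,2) (2,3) (2,4) (3,1) (3,3)

Answer: 7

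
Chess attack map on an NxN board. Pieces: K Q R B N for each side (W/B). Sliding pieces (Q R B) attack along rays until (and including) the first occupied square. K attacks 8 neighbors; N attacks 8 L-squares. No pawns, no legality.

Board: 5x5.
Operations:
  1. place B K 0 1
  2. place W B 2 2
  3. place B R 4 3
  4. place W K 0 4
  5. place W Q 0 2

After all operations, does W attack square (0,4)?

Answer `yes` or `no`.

Answer: yes

Derivation:
Op 1: place BK@(0,1)
Op 2: place WB@(2,2)
Op 3: place BR@(4,3)
Op 4: place WK@(0,4)
Op 5: place WQ@(0,2)
Per-piece attacks for W:
  WQ@(0,2): attacks (0,3) (0,4) (0,1) (1,2) (2,2) (1,3) (2,4) (1,1) (2,0) [ray(0,1) blocked at (0,4); ray(0,-1) blocked at (0,1); ray(1,0) blocked at (2,2)]
  WK@(0,4): attacks (0,3) (1,4) (1,3)
  WB@(2,2): attacks (3,3) (4,4) (3,1) (4,0) (1,3) (0,4) (1,1) (0,0) [ray(-1,1) blocked at (0,4)]
W attacks (0,4): yes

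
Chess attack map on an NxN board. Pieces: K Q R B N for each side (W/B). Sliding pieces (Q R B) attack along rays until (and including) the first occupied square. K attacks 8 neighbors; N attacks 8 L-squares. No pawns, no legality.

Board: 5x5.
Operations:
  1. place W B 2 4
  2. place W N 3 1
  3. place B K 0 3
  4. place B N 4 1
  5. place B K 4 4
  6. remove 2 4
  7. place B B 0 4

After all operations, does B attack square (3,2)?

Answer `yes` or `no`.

Answer: no

Derivation:
Op 1: place WB@(2,4)
Op 2: place WN@(3,1)
Op 3: place BK@(0,3)
Op 4: place BN@(4,1)
Op 5: place BK@(4,4)
Op 6: remove (2,4)
Op 7: place BB@(0,4)
Per-piece attacks for B:
  BK@(0,3): attacks (0,4) (0,2) (1,3) (1,4) (1,2)
  BB@(0,4): attacks (1,3) (2,2) (3,1) [ray(1,-1) blocked at (3,1)]
  BN@(4,1): attacks (3,3) (2,2) (2,0)
  BK@(4,4): attacks (4,3) (3,4) (3,3)
B attacks (3,2): no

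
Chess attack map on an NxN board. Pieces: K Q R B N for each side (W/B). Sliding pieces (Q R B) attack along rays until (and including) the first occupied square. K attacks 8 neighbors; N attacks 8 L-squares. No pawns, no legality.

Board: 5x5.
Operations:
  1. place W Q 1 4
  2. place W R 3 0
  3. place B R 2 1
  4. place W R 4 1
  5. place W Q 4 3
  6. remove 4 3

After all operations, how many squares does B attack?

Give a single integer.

Answer: 8

Derivation:
Op 1: place WQ@(1,4)
Op 2: place WR@(3,0)
Op 3: place BR@(2,1)
Op 4: place WR@(4,1)
Op 5: place WQ@(4,3)
Op 6: remove (4,3)
Per-piece attacks for B:
  BR@(2,1): attacks (2,2) (2,3) (2,4) (2,0) (3,1) (4,1) (1,1) (0,1) [ray(1,0) blocked at (4,1)]
Union (8 distinct): (0,1) (1,1) (2,0) (2,2) (2,3) (2,4) (3,1) (4,1)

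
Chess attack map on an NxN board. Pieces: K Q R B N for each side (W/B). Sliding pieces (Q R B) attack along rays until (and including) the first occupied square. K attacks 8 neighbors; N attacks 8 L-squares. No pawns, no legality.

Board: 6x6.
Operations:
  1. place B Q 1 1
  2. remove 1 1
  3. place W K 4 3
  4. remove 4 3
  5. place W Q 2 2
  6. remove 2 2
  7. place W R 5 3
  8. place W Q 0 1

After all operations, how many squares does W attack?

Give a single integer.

Answer: 22

Derivation:
Op 1: place BQ@(1,1)
Op 2: remove (1,1)
Op 3: place WK@(4,3)
Op 4: remove (4,3)
Op 5: place WQ@(2,2)
Op 6: remove (2,2)
Op 7: place WR@(5,3)
Op 8: place WQ@(0,1)
Per-piece attacks for W:
  WQ@(0,1): attacks (0,2) (0,3) (0,4) (0,5) (0,0) (1,1) (2,1) (3,1) (4,1) (5,1) (1,2) (2,3) (3,4) (4,5) (1,0)
  WR@(5,3): attacks (5,4) (5,5) (5,2) (5,1) (5,0) (4,3) (3,3) (2,3) (1,3) (0,3)
Union (22 distinct): (0,0) (0,2) (0,3) (0,4) (0,5) (1,0) (1,1) (1,2) (1,3) (2,1) (2,3) (3,1) (3,3) (3,4) (4,1) (4,3) (4,5) (5,0) (5,1) (5,2) (5,4) (5,5)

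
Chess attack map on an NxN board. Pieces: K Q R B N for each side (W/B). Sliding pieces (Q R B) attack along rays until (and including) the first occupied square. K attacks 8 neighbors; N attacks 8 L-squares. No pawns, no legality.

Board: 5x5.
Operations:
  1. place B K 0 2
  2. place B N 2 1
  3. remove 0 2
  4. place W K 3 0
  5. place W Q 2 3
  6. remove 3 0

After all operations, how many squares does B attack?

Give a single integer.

Answer: 6

Derivation:
Op 1: place BK@(0,2)
Op 2: place BN@(2,1)
Op 3: remove (0,2)
Op 4: place WK@(3,0)
Op 5: place WQ@(2,3)
Op 6: remove (3,0)
Per-piece attacks for B:
  BN@(2,1): attacks (3,3) (4,2) (1,3) (0,2) (4,0) (0,0)
Union (6 distinct): (0,0) (0,2) (1,3) (3,3) (4,0) (4,2)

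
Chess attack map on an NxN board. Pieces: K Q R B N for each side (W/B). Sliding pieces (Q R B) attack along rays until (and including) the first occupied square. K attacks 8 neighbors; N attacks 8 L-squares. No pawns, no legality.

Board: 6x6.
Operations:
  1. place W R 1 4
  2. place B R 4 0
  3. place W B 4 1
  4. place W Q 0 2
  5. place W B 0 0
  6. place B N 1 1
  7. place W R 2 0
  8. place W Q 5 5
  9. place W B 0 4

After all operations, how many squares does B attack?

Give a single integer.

Op 1: place WR@(1,4)
Op 2: place BR@(4,0)
Op 3: place WB@(4,1)
Op 4: place WQ@(0,2)
Op 5: place WB@(0,0)
Op 6: place BN@(1,1)
Op 7: place WR@(2,0)
Op 8: place WQ@(5,5)
Op 9: place WB@(0,4)
Per-piece attacks for B:
  BN@(1,1): attacks (2,3) (3,2) (0,3) (3,0)
  BR@(4,0): attacks (4,1) (5,0) (3,0) (2,0) [ray(0,1) blocked at (4,1); ray(-1,0) blocked at (2,0)]
Union (7 distinct): (0,3) (2,0) (2,3) (3,0) (3,2) (4,1) (5,0)

Answer: 7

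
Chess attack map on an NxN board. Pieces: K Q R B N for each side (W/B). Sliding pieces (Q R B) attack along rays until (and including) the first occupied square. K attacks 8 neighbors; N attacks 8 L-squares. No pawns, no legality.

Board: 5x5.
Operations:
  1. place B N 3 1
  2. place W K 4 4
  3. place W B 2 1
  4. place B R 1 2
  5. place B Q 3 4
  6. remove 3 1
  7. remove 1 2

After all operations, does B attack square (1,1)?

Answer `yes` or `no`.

Answer: no

Derivation:
Op 1: place BN@(3,1)
Op 2: place WK@(4,4)
Op 3: place WB@(2,1)
Op 4: place BR@(1,2)
Op 5: place BQ@(3,4)
Op 6: remove (3,1)
Op 7: remove (1,2)
Per-piece attacks for B:
  BQ@(3,4): attacks (3,3) (3,2) (3,1) (3,0) (4,4) (2,4) (1,4) (0,4) (4,3) (2,3) (1,2) (0,1) [ray(1,0) blocked at (4,4)]
B attacks (1,1): no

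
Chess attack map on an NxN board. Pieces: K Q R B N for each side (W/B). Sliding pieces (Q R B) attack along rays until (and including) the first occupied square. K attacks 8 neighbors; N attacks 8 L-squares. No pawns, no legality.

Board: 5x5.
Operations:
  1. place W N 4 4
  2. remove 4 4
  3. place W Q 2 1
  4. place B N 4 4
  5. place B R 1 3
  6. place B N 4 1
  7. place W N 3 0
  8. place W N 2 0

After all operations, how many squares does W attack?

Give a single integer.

Op 1: place WN@(4,4)
Op 2: remove (4,4)
Op 3: place WQ@(2,1)
Op 4: place BN@(4,4)
Op 5: place BR@(1,3)
Op 6: place BN@(4,1)
Op 7: place WN@(3,0)
Op 8: place WN@(2,0)
Per-piece attacks for W:
  WN@(2,0): attacks (3,2) (4,1) (1,2) (0,1)
  WQ@(2,1): attacks (2,2) (2,3) (2,4) (2,0) (3,1) (4,1) (1,1) (0,1) (3,2) (4,3) (3,0) (1,2) (0,3) (1,0) [ray(0,-1) blocked at (2,0); ray(1,0) blocked at (4,1); ray(1,-1) blocked at (3,0)]
  WN@(3,0): attacks (4,2) (2,2) (1,1)
Union (15 distinct): (0,1) (0,3) (1,0) (1,1) (1,2) (2,0) (2,2) (2,3) (2,4) (3,0) (3,1) (3,2) (4,1) (4,2) (4,3)

Answer: 15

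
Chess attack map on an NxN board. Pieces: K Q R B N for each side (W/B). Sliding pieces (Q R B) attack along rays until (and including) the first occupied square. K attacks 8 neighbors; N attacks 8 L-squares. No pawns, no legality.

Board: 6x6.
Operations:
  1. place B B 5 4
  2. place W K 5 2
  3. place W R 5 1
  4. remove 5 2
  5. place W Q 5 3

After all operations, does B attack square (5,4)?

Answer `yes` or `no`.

Answer: no

Derivation:
Op 1: place BB@(5,4)
Op 2: place WK@(5,2)
Op 3: place WR@(5,1)
Op 4: remove (5,2)
Op 5: place WQ@(5,3)
Per-piece attacks for B:
  BB@(5,4): attacks (4,5) (4,3) (3,2) (2,1) (1,0)
B attacks (5,4): no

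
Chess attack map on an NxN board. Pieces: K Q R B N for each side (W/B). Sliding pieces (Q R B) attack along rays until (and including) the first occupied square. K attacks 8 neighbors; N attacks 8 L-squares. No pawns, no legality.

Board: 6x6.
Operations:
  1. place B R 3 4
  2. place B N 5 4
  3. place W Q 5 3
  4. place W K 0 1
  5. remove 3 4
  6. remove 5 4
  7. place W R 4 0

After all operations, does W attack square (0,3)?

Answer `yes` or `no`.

Op 1: place BR@(3,4)
Op 2: place BN@(5,4)
Op 3: place WQ@(5,3)
Op 4: place WK@(0,1)
Op 5: remove (3,4)
Op 6: remove (5,4)
Op 7: place WR@(4,0)
Per-piece attacks for W:
  WK@(0,1): attacks (0,2) (0,0) (1,1) (1,2) (1,0)
  WR@(4,0): attacks (4,1) (4,2) (4,3) (4,4) (4,5) (5,0) (3,0) (2,0) (1,0) (0,0)
  WQ@(5,3): attacks (5,4) (5,5) (5,2) (5,1) (5,0) (4,3) (3,3) (2,3) (1,3) (0,3) (4,4) (3,5) (4,2) (3,1) (2,0)
W attacks (0,3): yes

Answer: yes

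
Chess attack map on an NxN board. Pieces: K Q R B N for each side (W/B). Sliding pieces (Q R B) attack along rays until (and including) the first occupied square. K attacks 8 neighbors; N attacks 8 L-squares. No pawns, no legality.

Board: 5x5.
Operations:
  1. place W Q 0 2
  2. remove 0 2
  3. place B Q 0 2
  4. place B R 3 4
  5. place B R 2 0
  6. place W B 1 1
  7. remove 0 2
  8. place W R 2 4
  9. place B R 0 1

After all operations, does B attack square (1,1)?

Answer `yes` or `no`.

Op 1: place WQ@(0,2)
Op 2: remove (0,2)
Op 3: place BQ@(0,2)
Op 4: place BR@(3,4)
Op 5: place BR@(2,0)
Op 6: place WB@(1,1)
Op 7: remove (0,2)
Op 8: place WR@(2,4)
Op 9: place BR@(0,1)
Per-piece attacks for B:
  BR@(0,1): attacks (0,2) (0,3) (0,4) (0,0) (1,1) [ray(1,0) blocked at (1,1)]
  BR@(2,0): attacks (2,1) (2,2) (2,3) (2,4) (3,0) (4,0) (1,0) (0,0) [ray(0,1) blocked at (2,4)]
  BR@(3,4): attacks (3,3) (3,2) (3,1) (3,0) (4,4) (2,4) [ray(-1,0) blocked at (2,4)]
B attacks (1,1): yes

Answer: yes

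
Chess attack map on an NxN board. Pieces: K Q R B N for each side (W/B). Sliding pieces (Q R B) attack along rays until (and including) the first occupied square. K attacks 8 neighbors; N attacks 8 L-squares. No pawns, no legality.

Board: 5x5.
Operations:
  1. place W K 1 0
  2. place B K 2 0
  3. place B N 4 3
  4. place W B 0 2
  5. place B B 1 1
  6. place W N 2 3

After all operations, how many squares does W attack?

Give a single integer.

Op 1: place WK@(1,0)
Op 2: place BK@(2,0)
Op 3: place BN@(4,3)
Op 4: place WB@(0,2)
Op 5: place BB@(1,1)
Op 6: place WN@(2,3)
Per-piece attacks for W:
  WB@(0,2): attacks (1,3) (2,4) (1,1) [ray(1,-1) blocked at (1,1)]
  WK@(1,0): attacks (1,1) (2,0) (0,0) (2,1) (0,1)
  WN@(2,3): attacks (4,4) (0,4) (3,1) (4,2) (1,1) (0,2)
Union (12 distinct): (0,0) (0,1) (0,2) (0,4) (1,1) (1,3) (2,0) (2,1) (2,4) (3,1) (4,2) (4,4)

Answer: 12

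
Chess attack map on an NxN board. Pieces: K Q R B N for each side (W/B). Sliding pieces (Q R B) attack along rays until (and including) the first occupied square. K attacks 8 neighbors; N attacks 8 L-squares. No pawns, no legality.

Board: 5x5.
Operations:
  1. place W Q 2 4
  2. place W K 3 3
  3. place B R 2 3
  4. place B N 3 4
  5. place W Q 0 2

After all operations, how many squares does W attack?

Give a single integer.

Answer: 19

Derivation:
Op 1: place WQ@(2,4)
Op 2: place WK@(3,3)
Op 3: place BR@(2,3)
Op 4: place BN@(3,4)
Op 5: place WQ@(0,2)
Per-piece attacks for W:
  WQ@(0,2): attacks (0,3) (0,4) (0,1) (0,0) (1,2) (2,2) (3,2) (4,2) (1,3) (2,4) (1,1) (2,0) [ray(1,1) blocked at (2,4)]
  WQ@(2,4): attacks (2,3) (3,4) (1,4) (0,4) (3,3) (1,3) (0,2) [ray(0,-1) blocked at (2,3); ray(1,0) blocked at (3,4); ray(1,-1) blocked at (3,3); ray(-1,-1) blocked at (0,2)]
  WK@(3,3): attacks (3,4) (3,2) (4,3) (2,3) (4,4) (4,2) (2,4) (2,2)
Union (19 distinct): (0,0) (0,1) (0,2) (0,3) (0,4) (1,1) (1,2) (1,3) (1,4) (2,0) (2,2) (2,3) (2,4) (3,2) (3,3) (3,4) (4,2) (4,3) (4,4)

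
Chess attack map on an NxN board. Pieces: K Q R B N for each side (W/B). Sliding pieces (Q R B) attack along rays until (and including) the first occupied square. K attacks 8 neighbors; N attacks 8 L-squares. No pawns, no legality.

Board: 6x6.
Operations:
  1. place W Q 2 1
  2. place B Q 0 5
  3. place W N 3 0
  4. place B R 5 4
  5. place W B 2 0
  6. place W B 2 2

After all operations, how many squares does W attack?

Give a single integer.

Op 1: place WQ@(2,1)
Op 2: place BQ@(0,5)
Op 3: place WN@(3,0)
Op 4: place BR@(5,4)
Op 5: place WB@(2,0)
Op 6: place WB@(2,2)
Per-piece attacks for W:
  WB@(2,0): attacks (3,1) (4,2) (5,3) (1,1) (0,2)
  WQ@(2,1): attacks (2,2) (2,0) (3,1) (4,1) (5,1) (1,1) (0,1) (3,2) (4,3) (5,4) (3,0) (1,2) (0,3) (1,0) [ray(0,1) blocked at (2,2); ray(0,-1) blocked at (2,0); ray(1,1) blocked at (5,4); ray(1,-1) blocked at (3,0)]
  WB@(2,2): attacks (3,3) (4,4) (5,5) (3,1) (4,0) (1,3) (0,4) (1,1) (0,0)
  WN@(3,0): attacks (4,2) (5,1) (2,2) (1,1)
Union (24 distinct): (0,0) (0,1) (0,2) (0,3) (0,4) (1,0) (1,1) (1,2) (1,3) (2,0) (2,2) (3,0) (3,1) (3,2) (3,3) (4,0) (4,1) (4,2) (4,3) (4,4) (5,1) (5,3) (5,4) (5,5)

Answer: 24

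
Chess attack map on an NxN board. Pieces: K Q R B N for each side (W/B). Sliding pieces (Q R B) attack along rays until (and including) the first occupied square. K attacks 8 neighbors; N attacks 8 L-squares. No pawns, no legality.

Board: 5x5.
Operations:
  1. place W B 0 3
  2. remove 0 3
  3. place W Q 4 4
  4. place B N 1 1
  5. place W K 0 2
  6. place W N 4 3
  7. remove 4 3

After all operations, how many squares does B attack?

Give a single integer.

Op 1: place WB@(0,3)
Op 2: remove (0,3)
Op 3: place WQ@(4,4)
Op 4: place BN@(1,1)
Op 5: place WK@(0,2)
Op 6: place WN@(4,3)
Op 7: remove (4,3)
Per-piece attacks for B:
  BN@(1,1): attacks (2,3) (3,2) (0,3) (3,0)
Union (4 distinct): (0,3) (2,3) (3,0) (3,2)

Answer: 4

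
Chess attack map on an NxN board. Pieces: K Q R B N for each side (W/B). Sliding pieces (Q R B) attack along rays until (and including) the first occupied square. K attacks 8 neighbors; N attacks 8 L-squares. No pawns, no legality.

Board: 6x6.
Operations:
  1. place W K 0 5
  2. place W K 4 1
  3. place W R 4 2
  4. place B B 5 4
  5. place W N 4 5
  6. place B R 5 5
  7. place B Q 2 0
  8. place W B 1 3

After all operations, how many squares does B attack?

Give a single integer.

Answer: 18

Derivation:
Op 1: place WK@(0,5)
Op 2: place WK@(4,1)
Op 3: place WR@(4,2)
Op 4: place BB@(5,4)
Op 5: place WN@(4,5)
Op 6: place BR@(5,5)
Op 7: place BQ@(2,0)
Op 8: place WB@(1,3)
Per-piece attacks for B:
  BQ@(2,0): attacks (2,1) (2,2) (2,3) (2,4) (2,5) (3,0) (4,0) (5,0) (1,0) (0,0) (3,1) (4,2) (1,1) (0,2) [ray(1,1) blocked at (4,2)]
  BB@(5,4): attacks (4,5) (4,3) (3,2) (2,1) (1,0) [ray(-1,1) blocked at (4,5)]
  BR@(5,5): attacks (5,4) (4,5) [ray(0,-1) blocked at (5,4); ray(-1,0) blocked at (4,5)]
Union (18 distinct): (0,0) (0,2) (1,0) (1,1) (2,1) (2,2) (2,3) (2,4) (2,5) (3,0) (3,1) (3,2) (4,0) (4,2) (4,3) (4,5) (5,0) (5,4)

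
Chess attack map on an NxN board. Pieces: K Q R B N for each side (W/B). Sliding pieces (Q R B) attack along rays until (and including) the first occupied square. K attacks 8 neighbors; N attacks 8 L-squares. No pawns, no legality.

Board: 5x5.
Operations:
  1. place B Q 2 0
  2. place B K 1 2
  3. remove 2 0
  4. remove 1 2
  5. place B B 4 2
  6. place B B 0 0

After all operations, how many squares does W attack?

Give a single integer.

Answer: 0

Derivation:
Op 1: place BQ@(2,0)
Op 2: place BK@(1,2)
Op 3: remove (2,0)
Op 4: remove (1,2)
Op 5: place BB@(4,2)
Op 6: place BB@(0,0)
Per-piece attacks for W:
Union (0 distinct): (none)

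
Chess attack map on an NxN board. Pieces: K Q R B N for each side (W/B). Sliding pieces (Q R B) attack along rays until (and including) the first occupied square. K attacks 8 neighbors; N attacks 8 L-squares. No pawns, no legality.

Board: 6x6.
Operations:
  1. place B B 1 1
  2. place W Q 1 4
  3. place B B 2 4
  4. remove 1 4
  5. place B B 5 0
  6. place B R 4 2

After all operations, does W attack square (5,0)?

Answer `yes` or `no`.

Op 1: place BB@(1,1)
Op 2: place WQ@(1,4)
Op 3: place BB@(2,4)
Op 4: remove (1,4)
Op 5: place BB@(5,0)
Op 6: place BR@(4,2)
Per-piece attacks for W:
W attacks (5,0): no

Answer: no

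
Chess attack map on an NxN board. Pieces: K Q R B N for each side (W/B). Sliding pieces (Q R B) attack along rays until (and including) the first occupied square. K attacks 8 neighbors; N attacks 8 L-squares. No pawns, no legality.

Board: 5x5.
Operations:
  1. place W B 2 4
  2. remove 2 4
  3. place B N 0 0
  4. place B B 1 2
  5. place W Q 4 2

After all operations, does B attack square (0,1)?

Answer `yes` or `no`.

Op 1: place WB@(2,4)
Op 2: remove (2,4)
Op 3: place BN@(0,0)
Op 4: place BB@(1,2)
Op 5: place WQ@(4,2)
Per-piece attacks for B:
  BN@(0,0): attacks (1,2) (2,1)
  BB@(1,2): attacks (2,3) (3,4) (2,1) (3,0) (0,3) (0,1)
B attacks (0,1): yes

Answer: yes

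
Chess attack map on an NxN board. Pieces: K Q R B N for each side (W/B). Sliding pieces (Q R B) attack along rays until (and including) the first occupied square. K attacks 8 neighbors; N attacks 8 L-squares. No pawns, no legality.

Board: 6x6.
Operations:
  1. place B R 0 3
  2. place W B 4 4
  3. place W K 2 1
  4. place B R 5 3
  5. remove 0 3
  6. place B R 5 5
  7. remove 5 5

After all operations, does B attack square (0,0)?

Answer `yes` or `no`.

Answer: no

Derivation:
Op 1: place BR@(0,3)
Op 2: place WB@(4,4)
Op 3: place WK@(2,1)
Op 4: place BR@(5,3)
Op 5: remove (0,3)
Op 6: place BR@(5,5)
Op 7: remove (5,5)
Per-piece attacks for B:
  BR@(5,3): attacks (5,4) (5,5) (5,2) (5,1) (5,0) (4,3) (3,3) (2,3) (1,3) (0,3)
B attacks (0,0): no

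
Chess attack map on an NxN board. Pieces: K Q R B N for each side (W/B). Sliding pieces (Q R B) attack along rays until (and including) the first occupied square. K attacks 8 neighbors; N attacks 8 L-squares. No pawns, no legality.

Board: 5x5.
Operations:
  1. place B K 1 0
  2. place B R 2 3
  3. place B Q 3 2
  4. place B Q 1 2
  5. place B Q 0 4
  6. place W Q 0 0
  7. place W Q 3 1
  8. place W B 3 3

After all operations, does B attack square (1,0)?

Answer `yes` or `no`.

Answer: yes

Derivation:
Op 1: place BK@(1,0)
Op 2: place BR@(2,3)
Op 3: place BQ@(3,2)
Op 4: place BQ@(1,2)
Op 5: place BQ@(0,4)
Op 6: place WQ@(0,0)
Op 7: place WQ@(3,1)
Op 8: place WB@(3,3)
Per-piece attacks for B:
  BQ@(0,4): attacks (0,3) (0,2) (0,1) (0,0) (1,4) (2,4) (3,4) (4,4) (1,3) (2,2) (3,1) [ray(0,-1) blocked at (0,0); ray(1,-1) blocked at (3,1)]
  BK@(1,0): attacks (1,1) (2,0) (0,0) (2,1) (0,1)
  BQ@(1,2): attacks (1,3) (1,4) (1,1) (1,0) (2,2) (3,2) (0,2) (2,3) (2,1) (3,0) (0,3) (0,1) [ray(0,-1) blocked at (1,0); ray(1,0) blocked at (3,2); ray(1,1) blocked at (2,3)]
  BR@(2,3): attacks (2,4) (2,2) (2,1) (2,0) (3,3) (1,3) (0,3) [ray(1,0) blocked at (3,3)]
  BQ@(3,2): attacks (3,3) (3,1) (4,2) (2,2) (1,2) (4,3) (4,1) (2,3) (2,1) (1,0) [ray(0,1) blocked at (3,3); ray(0,-1) blocked at (3,1); ray(-1,0) blocked at (1,2); ray(-1,1) blocked at (2,3); ray(-1,-1) blocked at (1,0)]
B attacks (1,0): yes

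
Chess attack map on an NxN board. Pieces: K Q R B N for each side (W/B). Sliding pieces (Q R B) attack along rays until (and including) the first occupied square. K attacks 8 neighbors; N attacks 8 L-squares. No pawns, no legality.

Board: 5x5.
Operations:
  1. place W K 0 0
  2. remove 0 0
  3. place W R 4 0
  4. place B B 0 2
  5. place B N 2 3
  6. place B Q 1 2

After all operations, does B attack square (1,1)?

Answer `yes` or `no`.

Answer: yes

Derivation:
Op 1: place WK@(0,0)
Op 2: remove (0,0)
Op 3: place WR@(4,0)
Op 4: place BB@(0,2)
Op 5: place BN@(2,3)
Op 6: place BQ@(1,2)
Per-piece attacks for B:
  BB@(0,2): attacks (1,3) (2,4) (1,1) (2,0)
  BQ@(1,2): attacks (1,3) (1,4) (1,1) (1,0) (2,2) (3,2) (4,2) (0,2) (2,3) (2,1) (3,0) (0,3) (0,1) [ray(-1,0) blocked at (0,2); ray(1,1) blocked at (2,3)]
  BN@(2,3): attacks (4,4) (0,4) (3,1) (4,2) (1,1) (0,2)
B attacks (1,1): yes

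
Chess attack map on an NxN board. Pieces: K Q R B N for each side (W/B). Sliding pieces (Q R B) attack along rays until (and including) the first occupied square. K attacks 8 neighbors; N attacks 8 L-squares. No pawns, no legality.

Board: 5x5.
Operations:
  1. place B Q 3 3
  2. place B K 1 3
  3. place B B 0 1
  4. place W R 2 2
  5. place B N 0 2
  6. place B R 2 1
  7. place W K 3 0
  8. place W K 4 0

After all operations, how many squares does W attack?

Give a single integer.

Answer: 12

Derivation:
Op 1: place BQ@(3,3)
Op 2: place BK@(1,3)
Op 3: place BB@(0,1)
Op 4: place WR@(2,2)
Op 5: place BN@(0,2)
Op 6: place BR@(2,1)
Op 7: place WK@(3,0)
Op 8: place WK@(4,0)
Per-piece attacks for W:
  WR@(2,2): attacks (2,3) (2,4) (2,1) (3,2) (4,2) (1,2) (0,2) [ray(0,-1) blocked at (2,1); ray(-1,0) blocked at (0,2)]
  WK@(3,0): attacks (3,1) (4,0) (2,0) (4,1) (2,1)
  WK@(4,0): attacks (4,1) (3,0) (3,1)
Union (12 distinct): (0,2) (1,2) (2,0) (2,1) (2,3) (2,4) (3,0) (3,1) (3,2) (4,0) (4,1) (4,2)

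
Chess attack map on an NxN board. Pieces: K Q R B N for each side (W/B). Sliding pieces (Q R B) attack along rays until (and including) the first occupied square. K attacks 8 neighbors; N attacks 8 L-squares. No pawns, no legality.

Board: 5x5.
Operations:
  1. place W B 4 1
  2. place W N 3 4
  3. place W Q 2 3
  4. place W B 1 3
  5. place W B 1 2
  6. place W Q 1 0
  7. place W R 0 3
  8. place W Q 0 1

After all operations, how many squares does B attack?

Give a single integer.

Op 1: place WB@(4,1)
Op 2: place WN@(3,4)
Op 3: place WQ@(2,3)
Op 4: place WB@(1,3)
Op 5: place WB@(1,2)
Op 6: place WQ@(1,0)
Op 7: place WR@(0,3)
Op 8: place WQ@(0,1)
Per-piece attacks for B:
Union (0 distinct): (none)

Answer: 0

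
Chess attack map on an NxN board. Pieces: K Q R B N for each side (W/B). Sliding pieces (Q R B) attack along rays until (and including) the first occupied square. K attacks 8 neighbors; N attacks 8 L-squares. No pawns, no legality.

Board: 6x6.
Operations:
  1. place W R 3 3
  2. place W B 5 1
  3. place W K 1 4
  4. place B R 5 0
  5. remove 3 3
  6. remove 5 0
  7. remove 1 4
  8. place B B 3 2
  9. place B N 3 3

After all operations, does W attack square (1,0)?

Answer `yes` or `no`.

Op 1: place WR@(3,3)
Op 2: place WB@(5,1)
Op 3: place WK@(1,4)
Op 4: place BR@(5,0)
Op 5: remove (3,3)
Op 6: remove (5,0)
Op 7: remove (1,4)
Op 8: place BB@(3,2)
Op 9: place BN@(3,3)
Per-piece attacks for W:
  WB@(5,1): attacks (4,2) (3,3) (4,0) [ray(-1,1) blocked at (3,3)]
W attacks (1,0): no

Answer: no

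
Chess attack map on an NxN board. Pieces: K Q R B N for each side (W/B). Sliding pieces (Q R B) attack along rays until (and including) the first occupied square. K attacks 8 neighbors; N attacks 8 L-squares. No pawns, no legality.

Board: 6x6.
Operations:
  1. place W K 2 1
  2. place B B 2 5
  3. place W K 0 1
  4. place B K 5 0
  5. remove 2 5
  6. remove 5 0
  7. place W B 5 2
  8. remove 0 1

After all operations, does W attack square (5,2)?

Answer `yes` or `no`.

Answer: no

Derivation:
Op 1: place WK@(2,1)
Op 2: place BB@(2,5)
Op 3: place WK@(0,1)
Op 4: place BK@(5,0)
Op 5: remove (2,5)
Op 6: remove (5,0)
Op 7: place WB@(5,2)
Op 8: remove (0,1)
Per-piece attacks for W:
  WK@(2,1): attacks (2,2) (2,0) (3,1) (1,1) (3,2) (3,0) (1,2) (1,0)
  WB@(5,2): attacks (4,3) (3,4) (2,5) (4,1) (3,0)
W attacks (5,2): no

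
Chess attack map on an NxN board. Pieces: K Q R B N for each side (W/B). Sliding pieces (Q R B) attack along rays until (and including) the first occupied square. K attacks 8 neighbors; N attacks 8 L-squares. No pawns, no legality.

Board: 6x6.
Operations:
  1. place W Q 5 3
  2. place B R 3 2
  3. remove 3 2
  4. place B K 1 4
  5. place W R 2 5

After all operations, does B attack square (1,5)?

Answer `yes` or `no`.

Answer: yes

Derivation:
Op 1: place WQ@(5,3)
Op 2: place BR@(3,2)
Op 3: remove (3,2)
Op 4: place BK@(1,4)
Op 5: place WR@(2,5)
Per-piece attacks for B:
  BK@(1,4): attacks (1,5) (1,3) (2,4) (0,4) (2,5) (2,3) (0,5) (0,3)
B attacks (1,5): yes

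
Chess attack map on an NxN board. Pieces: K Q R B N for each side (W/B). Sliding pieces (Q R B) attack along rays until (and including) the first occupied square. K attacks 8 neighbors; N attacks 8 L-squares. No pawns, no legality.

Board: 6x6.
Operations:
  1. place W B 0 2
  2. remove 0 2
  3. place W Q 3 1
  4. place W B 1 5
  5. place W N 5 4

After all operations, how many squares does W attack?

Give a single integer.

Op 1: place WB@(0,2)
Op 2: remove (0,2)
Op 3: place WQ@(3,1)
Op 4: place WB@(1,5)
Op 5: place WN@(5,4)
Per-piece attacks for W:
  WB@(1,5): attacks (2,4) (3,3) (4,2) (5,1) (0,4)
  WQ@(3,1): attacks (3,2) (3,3) (3,4) (3,5) (3,0) (4,1) (5,1) (2,1) (1,1) (0,1) (4,2) (5,3) (4,0) (2,2) (1,3) (0,4) (2,0)
  WN@(5,4): attacks (3,5) (4,2) (3,3)
Union (18 distinct): (0,1) (0,4) (1,1) (1,3) (2,0) (2,1) (2,2) (2,4) (3,0) (3,2) (3,3) (3,4) (3,5) (4,0) (4,1) (4,2) (5,1) (5,3)

Answer: 18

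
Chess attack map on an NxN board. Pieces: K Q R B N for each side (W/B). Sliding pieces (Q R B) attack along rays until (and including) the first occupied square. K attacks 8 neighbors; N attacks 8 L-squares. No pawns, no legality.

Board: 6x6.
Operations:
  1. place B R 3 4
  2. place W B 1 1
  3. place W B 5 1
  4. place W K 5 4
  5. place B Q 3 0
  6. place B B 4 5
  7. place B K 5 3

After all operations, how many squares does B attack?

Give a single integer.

Answer: 23

Derivation:
Op 1: place BR@(3,4)
Op 2: place WB@(1,1)
Op 3: place WB@(5,1)
Op 4: place WK@(5,4)
Op 5: place BQ@(3,0)
Op 6: place BB@(4,5)
Op 7: place BK@(5,3)
Per-piece attacks for B:
  BQ@(3,0): attacks (3,1) (3,2) (3,3) (3,4) (4,0) (5,0) (2,0) (1,0) (0,0) (4,1) (5,2) (2,1) (1,2) (0,3) [ray(0,1) blocked at (3,4)]
  BR@(3,4): attacks (3,5) (3,3) (3,2) (3,1) (3,0) (4,4) (5,4) (2,4) (1,4) (0,4) [ray(0,-1) blocked at (3,0); ray(1,0) blocked at (5,4)]
  BB@(4,5): attacks (5,4) (3,4) [ray(1,-1) blocked at (5,4); ray(-1,-1) blocked at (3,4)]
  BK@(5,3): attacks (5,4) (5,2) (4,3) (4,4) (4,2)
Union (23 distinct): (0,0) (0,3) (0,4) (1,0) (1,2) (1,4) (2,0) (2,1) (2,4) (3,0) (3,1) (3,2) (3,3) (3,4) (3,5) (4,0) (4,1) (4,2) (4,3) (4,4) (5,0) (5,2) (5,4)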